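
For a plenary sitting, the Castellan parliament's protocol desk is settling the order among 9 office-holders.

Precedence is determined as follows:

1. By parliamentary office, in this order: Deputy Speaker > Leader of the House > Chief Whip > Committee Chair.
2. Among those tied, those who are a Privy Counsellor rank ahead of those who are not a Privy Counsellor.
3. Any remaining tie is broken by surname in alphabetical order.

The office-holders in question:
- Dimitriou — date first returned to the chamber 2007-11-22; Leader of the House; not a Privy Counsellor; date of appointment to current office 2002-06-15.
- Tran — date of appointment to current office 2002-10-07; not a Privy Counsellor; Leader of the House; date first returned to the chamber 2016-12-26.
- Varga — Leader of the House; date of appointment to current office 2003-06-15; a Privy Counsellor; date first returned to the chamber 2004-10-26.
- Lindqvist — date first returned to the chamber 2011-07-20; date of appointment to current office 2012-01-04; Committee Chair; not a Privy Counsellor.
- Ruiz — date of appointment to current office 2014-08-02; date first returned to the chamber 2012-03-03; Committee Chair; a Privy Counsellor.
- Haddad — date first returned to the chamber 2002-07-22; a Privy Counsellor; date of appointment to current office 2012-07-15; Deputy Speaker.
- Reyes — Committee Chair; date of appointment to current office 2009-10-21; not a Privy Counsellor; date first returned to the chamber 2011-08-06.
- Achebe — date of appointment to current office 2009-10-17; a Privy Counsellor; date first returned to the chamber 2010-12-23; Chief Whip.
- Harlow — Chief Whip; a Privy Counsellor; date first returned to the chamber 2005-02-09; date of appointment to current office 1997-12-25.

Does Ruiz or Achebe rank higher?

Achebe

By parliamentary office: Haddad (Deputy Speaker); then Varga, Dimitriou and Tran (Leader of the House); then Achebe and Harlow (Chief Whip); then Ruiz, Lindqvist and Reyes (Committee Chair).
Among Varga, Dimitriou and Tran, a Privy Counsellor before not a Privy Counsellor: Varga (a Privy Counsellor) before Dimitriou and Tran (not a Privy Counsellor).
Among Dimitriou and Tran, alphabetically by surname: Dimitriou before Tran.
Achebe and Harlow are each a Privy Counsellor, so the next rule applies.
Among Achebe and Harlow, alphabetically by surname: Achebe before Harlow.
Among Ruiz, Lindqvist and Reyes, a Privy Counsellor before not a Privy Counsellor: Ruiz (a Privy Counsellor) before Lindqvist and Reyes (not a Privy Counsellor).
Among Lindqvist and Reyes, alphabetically by surname: Lindqvist before Reyes.
So Achebe takes precedence.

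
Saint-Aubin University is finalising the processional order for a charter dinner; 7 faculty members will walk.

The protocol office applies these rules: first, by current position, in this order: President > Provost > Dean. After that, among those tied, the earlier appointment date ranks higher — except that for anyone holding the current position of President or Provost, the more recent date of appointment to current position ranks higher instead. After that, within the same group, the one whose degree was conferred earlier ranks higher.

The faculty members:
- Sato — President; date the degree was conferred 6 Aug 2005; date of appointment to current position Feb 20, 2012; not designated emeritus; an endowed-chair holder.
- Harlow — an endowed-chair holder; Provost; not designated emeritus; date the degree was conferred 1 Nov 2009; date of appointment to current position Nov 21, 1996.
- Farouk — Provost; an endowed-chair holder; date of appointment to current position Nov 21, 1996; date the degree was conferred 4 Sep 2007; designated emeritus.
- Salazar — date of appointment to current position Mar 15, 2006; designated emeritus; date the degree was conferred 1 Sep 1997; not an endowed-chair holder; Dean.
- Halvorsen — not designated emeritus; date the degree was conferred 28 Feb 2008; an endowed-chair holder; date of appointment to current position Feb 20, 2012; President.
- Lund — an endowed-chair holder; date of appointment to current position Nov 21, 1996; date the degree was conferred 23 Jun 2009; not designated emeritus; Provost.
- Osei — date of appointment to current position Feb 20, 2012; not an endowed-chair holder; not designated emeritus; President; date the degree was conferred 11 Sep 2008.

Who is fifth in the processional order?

Lund

By current position: Sato, Halvorsen and Osei (President); then Farouk, Lund and Harlow (Provost); then Salazar (Dean).
Sato, Halvorsen and Osei all have date of appointment to current position Feb 20, 2012, so the next rule applies.
Among Sato, Halvorsen and Osei, by date the degree was conferred (earlier first): Sato (6 Aug 2005) before Halvorsen (28 Feb 2008) before Osei (11 Sep 2008).
Farouk, Lund and Harlow all have date of appointment to current position Nov 21, 1996, so the next rule applies.
Among Farouk, Lund and Harlow, by date the degree was conferred (earlier first): Farouk (4 Sep 2007) before Lund (23 Jun 2009) before Harlow (1 Nov 2009).
Order: Sato, Halvorsen, Osei, Farouk, Lund, Harlow, Salazar.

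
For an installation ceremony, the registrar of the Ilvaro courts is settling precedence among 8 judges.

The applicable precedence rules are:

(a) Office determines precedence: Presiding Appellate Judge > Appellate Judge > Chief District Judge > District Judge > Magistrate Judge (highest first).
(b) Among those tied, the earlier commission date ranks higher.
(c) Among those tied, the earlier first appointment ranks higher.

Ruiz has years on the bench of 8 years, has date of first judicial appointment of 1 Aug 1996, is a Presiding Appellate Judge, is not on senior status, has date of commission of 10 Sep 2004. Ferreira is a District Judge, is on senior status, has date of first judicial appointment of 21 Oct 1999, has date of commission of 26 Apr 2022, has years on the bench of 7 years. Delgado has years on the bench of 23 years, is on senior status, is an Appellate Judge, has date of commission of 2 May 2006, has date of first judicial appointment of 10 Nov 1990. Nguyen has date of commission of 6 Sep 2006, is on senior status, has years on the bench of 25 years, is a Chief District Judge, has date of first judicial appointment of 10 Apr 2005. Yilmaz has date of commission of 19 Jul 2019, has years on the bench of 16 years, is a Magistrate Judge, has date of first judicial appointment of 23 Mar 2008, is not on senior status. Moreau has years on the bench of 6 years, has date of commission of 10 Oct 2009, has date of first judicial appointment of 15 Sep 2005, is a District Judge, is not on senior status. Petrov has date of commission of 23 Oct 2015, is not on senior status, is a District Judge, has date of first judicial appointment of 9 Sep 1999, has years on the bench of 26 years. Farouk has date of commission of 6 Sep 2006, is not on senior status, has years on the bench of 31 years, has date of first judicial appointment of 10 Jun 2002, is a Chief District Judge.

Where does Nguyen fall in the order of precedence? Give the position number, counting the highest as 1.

By office: Ruiz (Presiding Appellate Judge); then Delgado (Appellate Judge); then Farouk and Nguyen (Chief District Judge); then Moreau, Petrov and Ferreira (District Judge); then Yilmaz (Magistrate Judge).
Farouk and Nguyen both have date of commission 6 Sep 2006, so the next rule applies.
Among Farouk and Nguyen, by date of first judicial appointment (earlier first): Farouk (10 Jun 2002) before Nguyen (10 Apr 2005).
Among Moreau, Petrov and Ferreira, by date of commission (earlier first): Moreau (10 Oct 2009) before Petrov (23 Oct 2015) before Ferreira (26 Apr 2022).
Order: Ruiz, Delgado, Farouk, Nguyen, Moreau, Petrov, Ferreira, Yilmaz. So position 4.

4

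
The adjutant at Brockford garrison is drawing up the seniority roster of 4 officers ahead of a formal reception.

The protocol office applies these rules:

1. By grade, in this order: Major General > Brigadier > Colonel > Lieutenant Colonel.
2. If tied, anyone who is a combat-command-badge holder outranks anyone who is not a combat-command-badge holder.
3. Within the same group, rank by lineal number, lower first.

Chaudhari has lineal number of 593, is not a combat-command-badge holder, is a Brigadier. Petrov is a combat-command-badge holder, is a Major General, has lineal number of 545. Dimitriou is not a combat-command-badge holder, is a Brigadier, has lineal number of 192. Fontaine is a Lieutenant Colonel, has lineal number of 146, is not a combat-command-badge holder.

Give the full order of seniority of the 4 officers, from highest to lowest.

Petrov, Dimitriou, Chaudhari, Fontaine

By grade: Petrov (Major General); then Dimitriou and Chaudhari (Brigadier); then Fontaine (Lieutenant Colonel).
Dimitriou and Chaudhari are each not a combat-command-badge holder, so the next rule applies.
Among Dimitriou and Chaudhari, by lineal number (lower first): Dimitriou (192) before Chaudhari (593).
Full order: Petrov, Dimitriou, Chaudhari, Fontaine.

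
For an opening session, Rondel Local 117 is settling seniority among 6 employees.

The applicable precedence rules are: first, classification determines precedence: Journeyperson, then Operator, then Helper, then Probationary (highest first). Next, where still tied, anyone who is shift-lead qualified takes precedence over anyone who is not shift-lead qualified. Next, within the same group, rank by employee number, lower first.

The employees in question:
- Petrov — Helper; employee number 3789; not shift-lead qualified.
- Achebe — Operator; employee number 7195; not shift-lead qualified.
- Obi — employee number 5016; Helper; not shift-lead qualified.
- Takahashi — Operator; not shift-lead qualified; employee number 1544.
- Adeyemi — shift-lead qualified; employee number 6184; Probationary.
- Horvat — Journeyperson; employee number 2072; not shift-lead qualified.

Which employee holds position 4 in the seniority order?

Petrov

By classification: Horvat (Journeyperson); then Takahashi and Achebe (Operator); then Petrov and Obi (Helper); then Adeyemi (Probationary).
Takahashi and Achebe are each not shift-lead qualified, so the next rule applies.
Among Takahashi and Achebe, by employee number (lower first): Takahashi (1544) before Achebe (7195).
Petrov and Obi are each not shift-lead qualified, so the next rule applies.
Among Petrov and Obi, by employee number (lower first): Petrov (3789) before Obi (5016).
Order: Horvat, Takahashi, Achebe, Petrov, Obi, Adeyemi.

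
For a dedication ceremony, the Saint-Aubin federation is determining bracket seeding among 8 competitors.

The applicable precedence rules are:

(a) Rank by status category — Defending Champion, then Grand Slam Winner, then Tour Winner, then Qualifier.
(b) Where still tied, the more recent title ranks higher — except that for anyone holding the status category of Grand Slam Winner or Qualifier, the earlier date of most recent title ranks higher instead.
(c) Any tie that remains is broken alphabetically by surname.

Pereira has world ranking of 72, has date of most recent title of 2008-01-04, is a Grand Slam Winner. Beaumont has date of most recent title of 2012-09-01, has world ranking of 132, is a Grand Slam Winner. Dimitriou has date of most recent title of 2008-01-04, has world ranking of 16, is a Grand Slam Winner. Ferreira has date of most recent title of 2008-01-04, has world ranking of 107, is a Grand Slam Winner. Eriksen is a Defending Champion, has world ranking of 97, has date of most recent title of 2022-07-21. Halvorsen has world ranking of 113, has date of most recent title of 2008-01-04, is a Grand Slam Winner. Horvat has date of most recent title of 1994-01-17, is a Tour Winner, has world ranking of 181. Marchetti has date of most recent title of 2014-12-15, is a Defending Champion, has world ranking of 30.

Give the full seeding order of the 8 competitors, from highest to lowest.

Eriksen, Marchetti, Dimitriou, Ferreira, Halvorsen, Pereira, Beaumont, Horvat

By status category: Eriksen and Marchetti (Defending Champion); then Dimitriou, Ferreira, Halvorsen, Pereira and Beaumont (Grand Slam Winner); then Horvat (Tour Winner).
Among Eriksen and Marchetti, by date of most recent title (later first): Eriksen (2022-07-21) before Marchetti (2014-12-15).
Among Dimitriou, Ferreira, Halvorsen, Pereira and Beaumont, by date of most recent title (earlier first) (reversed rule for this group): Dimitriou, Ferreira, Halvorsen and Pereira (2008-01-04) before Beaumont (2012-09-01).
Among Dimitriou, Ferreira, Halvorsen and Pereira, alphabetically by surname: Dimitriou before Ferreira before Halvorsen before Pereira.
Full order: Eriksen, Marchetti, Dimitriou, Ferreira, Halvorsen, Pereira, Beaumont, Horvat.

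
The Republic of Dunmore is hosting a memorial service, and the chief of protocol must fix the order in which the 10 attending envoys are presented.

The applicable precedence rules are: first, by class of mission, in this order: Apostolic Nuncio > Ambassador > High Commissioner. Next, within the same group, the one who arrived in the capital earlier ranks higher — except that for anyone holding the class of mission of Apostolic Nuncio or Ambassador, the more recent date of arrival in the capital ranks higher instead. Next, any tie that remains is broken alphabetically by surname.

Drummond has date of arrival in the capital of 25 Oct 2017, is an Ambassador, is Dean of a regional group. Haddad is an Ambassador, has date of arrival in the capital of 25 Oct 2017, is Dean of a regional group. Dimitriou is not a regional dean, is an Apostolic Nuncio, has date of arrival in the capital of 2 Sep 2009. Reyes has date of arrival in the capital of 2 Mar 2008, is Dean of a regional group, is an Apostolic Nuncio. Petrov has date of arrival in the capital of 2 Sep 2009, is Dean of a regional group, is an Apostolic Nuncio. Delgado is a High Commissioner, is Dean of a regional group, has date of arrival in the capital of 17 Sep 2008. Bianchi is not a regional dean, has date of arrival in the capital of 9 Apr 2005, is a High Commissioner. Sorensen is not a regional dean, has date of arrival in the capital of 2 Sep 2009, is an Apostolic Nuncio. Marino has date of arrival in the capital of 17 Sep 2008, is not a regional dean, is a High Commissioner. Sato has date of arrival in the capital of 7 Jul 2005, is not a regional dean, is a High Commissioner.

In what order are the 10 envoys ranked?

By class of mission: Dimitriou, Petrov, Sorensen and Reyes (Apostolic Nuncio); then Drummond and Haddad (Ambassador); then Bianchi, Sato, Delgado and Marino (High Commissioner).
Among Dimitriou, Petrov, Sorensen and Reyes, by date of arrival in the capital (later first) (reversed rule for this group): Dimitriou, Petrov and Sorensen (2 Sep 2009) before Reyes (2 Mar 2008).
Among Dimitriou, Petrov and Sorensen, alphabetically by surname: Dimitriou before Petrov before Sorensen.
Drummond and Haddad both have date of arrival in the capital 25 Oct 2017, so the next rule applies.
Among Drummond and Haddad, alphabetically by surname: Drummond before Haddad.
Among Bianchi, Sato, Delgado and Marino, by date of arrival in the capital (earlier first): Bianchi (9 Apr 2005) before Sato (7 Jul 2005) before Delgado and Marino (17 Sep 2008).
Among Delgado and Marino, alphabetically by surname: Delgado before Marino.
Full order: Dimitriou, Petrov, Sorensen, Reyes, Drummond, Haddad, Bianchi, Sato, Delgado, Marino.

Dimitriou, Petrov, Sorensen, Reyes, Drummond, Haddad, Bianchi, Sato, Delgado, Marino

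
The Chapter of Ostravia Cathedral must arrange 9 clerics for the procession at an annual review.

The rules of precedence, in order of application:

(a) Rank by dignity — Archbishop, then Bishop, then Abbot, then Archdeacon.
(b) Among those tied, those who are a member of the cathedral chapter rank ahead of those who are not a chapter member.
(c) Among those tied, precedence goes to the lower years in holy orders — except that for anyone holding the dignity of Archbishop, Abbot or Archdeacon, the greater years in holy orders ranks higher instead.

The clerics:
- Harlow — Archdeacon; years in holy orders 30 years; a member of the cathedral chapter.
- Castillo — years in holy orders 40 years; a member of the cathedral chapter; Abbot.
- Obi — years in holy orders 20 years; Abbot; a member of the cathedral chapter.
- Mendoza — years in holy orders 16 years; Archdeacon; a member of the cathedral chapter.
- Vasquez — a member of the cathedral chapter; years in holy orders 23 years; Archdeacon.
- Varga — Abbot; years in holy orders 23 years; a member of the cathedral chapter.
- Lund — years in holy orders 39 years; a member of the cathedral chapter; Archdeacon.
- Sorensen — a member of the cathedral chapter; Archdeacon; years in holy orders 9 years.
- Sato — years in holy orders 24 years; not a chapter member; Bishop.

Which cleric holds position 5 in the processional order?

Lund

By dignity: Sato (Bishop); then Castillo, Varga and Obi (Abbot); then Lund, Harlow, Vasquez, Mendoza and Sorensen (Archdeacon).
Castillo, Varga and Obi are each a member of the cathedral chapter, so the next rule applies.
Among Castillo, Varga and Obi, by years in holy orders (higher first) (reversed rule for this group): Castillo (40 years) before Varga (23 years) before Obi (20 years).
Lund, Harlow, Vasquez, Mendoza and Sorensen are each a member of the cathedral chapter, so the next rule applies.
Among Lund, Harlow, Vasquez, Mendoza and Sorensen, by years in holy orders (higher first) (reversed rule for this group): Lund (39 years) before Harlow (30 years) before Vasquez (23 years) before Mendoza (16 years) before Sorensen (9 years).
Order: Sato, Castillo, Varga, Obi, Lund, Harlow, Vasquez, Mendoza, Sorensen.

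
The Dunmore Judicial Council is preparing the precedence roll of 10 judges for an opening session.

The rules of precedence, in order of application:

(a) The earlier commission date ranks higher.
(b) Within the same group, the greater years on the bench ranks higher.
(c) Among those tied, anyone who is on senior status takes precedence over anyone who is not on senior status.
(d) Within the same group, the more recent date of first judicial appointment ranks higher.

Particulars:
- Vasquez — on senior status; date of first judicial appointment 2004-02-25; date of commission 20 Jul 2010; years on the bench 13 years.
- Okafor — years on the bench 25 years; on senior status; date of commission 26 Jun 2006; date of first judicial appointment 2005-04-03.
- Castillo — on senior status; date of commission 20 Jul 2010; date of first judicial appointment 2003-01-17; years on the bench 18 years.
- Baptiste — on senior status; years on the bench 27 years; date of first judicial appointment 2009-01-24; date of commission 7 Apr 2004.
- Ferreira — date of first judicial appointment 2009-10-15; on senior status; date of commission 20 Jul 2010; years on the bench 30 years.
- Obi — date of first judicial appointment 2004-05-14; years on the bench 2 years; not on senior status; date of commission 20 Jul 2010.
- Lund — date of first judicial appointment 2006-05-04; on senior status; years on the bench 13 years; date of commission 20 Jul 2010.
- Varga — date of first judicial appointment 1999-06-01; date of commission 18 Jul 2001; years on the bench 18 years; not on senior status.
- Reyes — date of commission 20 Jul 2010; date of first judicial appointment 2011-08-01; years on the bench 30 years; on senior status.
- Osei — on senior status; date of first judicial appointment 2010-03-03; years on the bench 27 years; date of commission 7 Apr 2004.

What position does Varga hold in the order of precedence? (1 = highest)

1

By date of commission (earlier first): Varga (18 Jul 2001); then Osei and Baptiste (both 7 Apr 2004); then Okafor (26 Jun 2006); then Reyes, Ferreira, Castillo, Lund, Vasquez and Obi (each 20 Jul 2010).
Osei and Baptiste both have years on the bench 27 years, so the next rule applies.
Osei and Baptiste are each on senior status, so the next rule applies.
Among Osei and Baptiste, by date of first judicial appointment (later first): Osei (2010-03-03) before Baptiste (2009-01-24).
Among Reyes, Ferreira, Castillo, Lund, Vasquez and Obi, by years on the bench (higher first): Reyes and Ferreira (30 years) before Castillo (18 years) before Lund and Vasquez (13 years) before Obi (2 years).
Reyes and Ferreira are each on senior status, so the next rule applies.
Among Reyes and Ferreira, by date of first judicial appointment (later first): Reyes (2011-08-01) before Ferreira (2009-10-15).
Lund and Vasquez are each on senior status, so the next rule applies.
Among Lund and Vasquez, by date of first judicial appointment (later first): Lund (2006-05-04) before Vasquez (2004-02-25).
Order: Varga, Osei, Baptiste, Okafor, Reyes, Ferreira, Castillo, Lund, Vasquez, Obi. So position 1.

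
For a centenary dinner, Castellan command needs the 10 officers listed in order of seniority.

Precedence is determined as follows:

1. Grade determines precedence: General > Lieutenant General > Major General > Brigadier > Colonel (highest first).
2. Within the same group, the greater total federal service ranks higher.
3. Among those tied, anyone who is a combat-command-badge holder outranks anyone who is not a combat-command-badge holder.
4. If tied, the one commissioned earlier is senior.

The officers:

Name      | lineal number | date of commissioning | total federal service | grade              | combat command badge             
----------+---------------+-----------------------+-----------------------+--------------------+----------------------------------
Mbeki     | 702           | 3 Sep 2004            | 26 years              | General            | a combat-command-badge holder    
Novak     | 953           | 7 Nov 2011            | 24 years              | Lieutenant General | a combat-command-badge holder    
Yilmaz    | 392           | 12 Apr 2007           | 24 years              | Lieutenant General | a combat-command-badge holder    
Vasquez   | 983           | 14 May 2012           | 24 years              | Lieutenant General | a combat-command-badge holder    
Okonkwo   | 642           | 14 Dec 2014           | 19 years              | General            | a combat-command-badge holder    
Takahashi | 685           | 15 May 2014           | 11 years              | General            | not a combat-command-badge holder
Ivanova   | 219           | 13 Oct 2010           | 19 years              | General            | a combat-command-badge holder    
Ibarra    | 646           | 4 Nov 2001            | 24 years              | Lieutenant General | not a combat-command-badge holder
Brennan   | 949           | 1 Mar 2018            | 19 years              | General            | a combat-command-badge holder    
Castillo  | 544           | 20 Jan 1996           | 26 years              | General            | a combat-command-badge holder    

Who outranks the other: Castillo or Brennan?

Castillo

By grade: Castillo, Mbeki, Ivanova, Okonkwo, Brennan and Takahashi (General); then Yilmaz, Novak, Vasquez and Ibarra (Lieutenant General).
Among Castillo, Mbeki, Ivanova, Okonkwo, Brennan and Takahashi, by total federal service (higher first): Castillo and Mbeki (26 years) before Ivanova, Okonkwo and Brennan (19 years) before Takahashi (11 years).
Castillo and Mbeki are each a combat-command-badge holder, so the next rule applies.
Among Castillo and Mbeki, by date of commissioning (earlier first): Castillo (20 Jan 1996) before Mbeki (3 Sep 2004).
Ivanova, Okonkwo and Brennan are each a combat-command-badge holder, so the next rule applies.
Among Ivanova, Okonkwo and Brennan, by date of commissioning (earlier first): Ivanova (13 Oct 2010) before Okonkwo (14 Dec 2014) before Brennan (1 Mar 2018).
Yilmaz, Novak, Vasquez and Ibarra all have total federal service 24 years, so the next rule applies.
Among Yilmaz, Novak, Vasquez and Ibarra, a combat-command-badge holder before not a combat-command-badge holder: Yilmaz, Novak and Vasquez (a combat-command-badge holder) before Ibarra (not a combat-command-badge holder).
Among Yilmaz, Novak and Vasquez, by date of commissioning (earlier first): Yilmaz (12 Apr 2007) before Novak (7 Nov 2011) before Vasquez (14 May 2012).
So Castillo takes precedence.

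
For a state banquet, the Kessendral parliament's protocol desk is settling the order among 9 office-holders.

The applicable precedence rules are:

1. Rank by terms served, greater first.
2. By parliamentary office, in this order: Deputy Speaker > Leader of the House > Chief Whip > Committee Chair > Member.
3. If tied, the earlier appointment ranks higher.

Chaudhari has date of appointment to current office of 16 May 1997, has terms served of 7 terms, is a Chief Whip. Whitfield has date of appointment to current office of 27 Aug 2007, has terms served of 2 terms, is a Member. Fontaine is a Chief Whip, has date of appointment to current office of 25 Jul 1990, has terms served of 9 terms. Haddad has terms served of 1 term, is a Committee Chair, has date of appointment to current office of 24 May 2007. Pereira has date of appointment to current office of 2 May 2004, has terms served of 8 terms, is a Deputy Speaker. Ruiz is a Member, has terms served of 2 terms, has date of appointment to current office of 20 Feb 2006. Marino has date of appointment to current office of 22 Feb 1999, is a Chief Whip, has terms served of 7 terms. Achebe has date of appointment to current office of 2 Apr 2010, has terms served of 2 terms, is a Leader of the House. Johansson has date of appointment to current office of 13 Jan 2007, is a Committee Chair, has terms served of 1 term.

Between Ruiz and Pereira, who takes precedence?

By terms served (higher first): Fontaine (9 terms); then Pereira (8 terms); then Chaudhari and Marino (both 7 terms); then Achebe, Ruiz and Whitfield (each 2 terms); then Johansson and Haddad (both 1 term).
Chaudhari and Marino are each Chief Whip, so the next rule applies.
Among Chaudhari and Marino, by date of appointment to current office (earlier first): Chaudhari (16 May 1997) before Marino (22 Feb 1999).
Among Achebe, Ruiz and Whitfield, by parliamentary office: Achebe (Leader of the House) before Ruiz and Whitfield (Member).
Among Ruiz and Whitfield, by date of appointment to current office (earlier first): Ruiz (20 Feb 2006) before Whitfield (27 Aug 2007).
Johansson and Haddad are each Committee Chair, so the next rule applies.
Among Johansson and Haddad, by date of appointment to current office (earlier first): Johansson (13 Jan 2007) before Haddad (24 May 2007).
So Pereira takes precedence.

Pereira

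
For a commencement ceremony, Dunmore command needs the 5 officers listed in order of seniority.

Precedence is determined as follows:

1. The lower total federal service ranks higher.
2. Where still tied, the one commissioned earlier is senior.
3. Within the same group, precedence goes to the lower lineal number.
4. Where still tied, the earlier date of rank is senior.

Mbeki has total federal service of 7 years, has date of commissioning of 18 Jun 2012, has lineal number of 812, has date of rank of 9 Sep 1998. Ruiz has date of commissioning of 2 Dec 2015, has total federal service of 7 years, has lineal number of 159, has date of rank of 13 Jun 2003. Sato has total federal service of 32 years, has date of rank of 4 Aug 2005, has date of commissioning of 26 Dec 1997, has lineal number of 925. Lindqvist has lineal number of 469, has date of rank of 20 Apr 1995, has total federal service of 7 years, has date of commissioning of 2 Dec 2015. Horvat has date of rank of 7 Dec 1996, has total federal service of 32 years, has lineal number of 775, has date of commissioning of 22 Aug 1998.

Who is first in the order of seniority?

By total federal service (lower first): Mbeki, Ruiz and Lindqvist (each 7 years); then Sato and Horvat (both 32 years).
Among Mbeki, Ruiz and Lindqvist, by date of commissioning (earlier first): Mbeki (18 Jun 2012) before Ruiz and Lindqvist (2 Dec 2015).
Among Ruiz and Lindqvist, by lineal number (lower first): Ruiz (159) before Lindqvist (469).
Among Sato and Horvat, by date of commissioning (earlier first): Sato (26 Dec 1997) before Horvat (22 Aug 1998).
Order: Mbeki, Ruiz, Lindqvist, Sato, Horvat.

Mbeki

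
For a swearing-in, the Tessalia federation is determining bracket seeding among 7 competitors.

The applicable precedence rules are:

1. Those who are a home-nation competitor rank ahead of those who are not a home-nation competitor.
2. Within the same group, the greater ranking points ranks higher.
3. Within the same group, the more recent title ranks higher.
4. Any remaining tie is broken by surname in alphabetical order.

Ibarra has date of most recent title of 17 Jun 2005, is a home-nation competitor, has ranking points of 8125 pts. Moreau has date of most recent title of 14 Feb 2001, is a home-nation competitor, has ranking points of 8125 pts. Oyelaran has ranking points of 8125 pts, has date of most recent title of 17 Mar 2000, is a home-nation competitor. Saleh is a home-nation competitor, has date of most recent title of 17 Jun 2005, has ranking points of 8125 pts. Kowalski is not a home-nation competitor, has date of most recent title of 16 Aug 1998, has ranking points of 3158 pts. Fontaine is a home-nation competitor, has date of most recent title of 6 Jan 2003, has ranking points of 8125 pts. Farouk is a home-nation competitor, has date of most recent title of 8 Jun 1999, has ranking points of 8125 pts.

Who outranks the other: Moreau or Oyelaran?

By the first rule: Ibarra, Saleh, Fontaine, Moreau, Oyelaran and Farouk (each a home-nation competitor); then Kowalski (not a home-nation competitor).
Ibarra, Saleh, Fontaine, Moreau, Oyelaran and Farouk all have ranking points 8125 pts, so the next rule applies.
Among Ibarra, Saleh, Fontaine, Moreau, Oyelaran and Farouk, by date of most recent title (later first): Ibarra and Saleh (17 Jun 2005) before Fontaine (6 Jan 2003) before Moreau (14 Feb 2001) before Oyelaran (17 Mar 2000) before Farouk (8 Jun 1999).
Among Ibarra and Saleh, alphabetically by surname: Ibarra before Saleh.
So Moreau takes precedence.

Moreau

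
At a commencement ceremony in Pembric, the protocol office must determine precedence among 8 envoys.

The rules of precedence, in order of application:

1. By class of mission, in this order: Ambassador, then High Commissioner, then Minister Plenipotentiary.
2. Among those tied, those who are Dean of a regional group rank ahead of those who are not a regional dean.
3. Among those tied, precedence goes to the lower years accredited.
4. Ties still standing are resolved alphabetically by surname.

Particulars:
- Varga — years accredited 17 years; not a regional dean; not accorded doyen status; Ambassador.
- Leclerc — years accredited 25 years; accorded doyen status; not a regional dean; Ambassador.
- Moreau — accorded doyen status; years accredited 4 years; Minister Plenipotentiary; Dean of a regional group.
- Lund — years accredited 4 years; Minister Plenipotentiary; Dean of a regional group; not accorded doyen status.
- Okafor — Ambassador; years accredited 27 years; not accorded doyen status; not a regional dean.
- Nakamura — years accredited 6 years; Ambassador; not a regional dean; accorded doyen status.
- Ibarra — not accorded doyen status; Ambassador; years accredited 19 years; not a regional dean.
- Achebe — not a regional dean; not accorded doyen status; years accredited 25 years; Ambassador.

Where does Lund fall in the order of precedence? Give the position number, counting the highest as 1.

7

By class of mission: Nakamura, Varga, Ibarra, Achebe, Leclerc and Okafor (Ambassador); then Lund and Moreau (Minister Plenipotentiary).
Nakamura, Varga, Ibarra, Achebe, Leclerc and Okafor are each not a regional dean, so the next rule applies.
Among Nakamura, Varga, Ibarra, Achebe, Leclerc and Okafor, by years accredited (lower first): Nakamura (6 years) before Varga (17 years) before Ibarra (19 years) before Achebe and Leclerc (25 years) before Okafor (27 years).
Among Achebe and Leclerc, alphabetically by surname: Achebe before Leclerc.
Lund and Moreau are each Dean of a regional group, so the next rule applies.
Lund and Moreau both have years accredited 4 years, so the next rule applies.
Among Lund and Moreau, alphabetically by surname: Lund before Moreau.
Order: Nakamura, Varga, Ibarra, Achebe, Leclerc, Okafor, Lund, Moreau. So position 7.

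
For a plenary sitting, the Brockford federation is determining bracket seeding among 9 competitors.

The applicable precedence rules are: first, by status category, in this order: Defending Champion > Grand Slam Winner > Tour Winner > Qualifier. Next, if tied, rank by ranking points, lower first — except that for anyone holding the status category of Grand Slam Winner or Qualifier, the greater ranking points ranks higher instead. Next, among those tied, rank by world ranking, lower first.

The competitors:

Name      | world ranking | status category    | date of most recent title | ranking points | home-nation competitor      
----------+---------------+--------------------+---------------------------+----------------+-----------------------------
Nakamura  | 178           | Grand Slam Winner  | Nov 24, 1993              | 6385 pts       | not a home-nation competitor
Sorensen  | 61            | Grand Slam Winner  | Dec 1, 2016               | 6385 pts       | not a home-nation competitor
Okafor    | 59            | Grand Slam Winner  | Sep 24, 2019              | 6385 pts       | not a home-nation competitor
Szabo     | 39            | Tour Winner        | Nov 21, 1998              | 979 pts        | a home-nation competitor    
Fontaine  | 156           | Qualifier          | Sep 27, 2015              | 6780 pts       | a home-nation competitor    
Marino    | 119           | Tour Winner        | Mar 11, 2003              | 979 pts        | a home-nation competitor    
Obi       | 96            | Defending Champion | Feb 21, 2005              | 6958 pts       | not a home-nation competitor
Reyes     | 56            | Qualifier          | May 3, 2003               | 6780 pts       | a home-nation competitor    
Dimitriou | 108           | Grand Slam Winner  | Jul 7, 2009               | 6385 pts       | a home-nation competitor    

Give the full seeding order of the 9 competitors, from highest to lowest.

Obi, Okafor, Sorensen, Dimitriou, Nakamura, Szabo, Marino, Reyes, Fontaine

By status category: Obi (Defending Champion); then Okafor, Sorensen, Dimitriou and Nakamura (Grand Slam Winner); then Szabo and Marino (Tour Winner); then Reyes and Fontaine (Qualifier).
Okafor, Sorensen, Dimitriou and Nakamura all have ranking points 6385 pts, so the next rule applies.
Among Okafor, Sorensen, Dimitriou and Nakamura, by world ranking (lower first): Okafor (59) before Sorensen (61) before Dimitriou (108) before Nakamura (178).
Szabo and Marino both have ranking points 979 pts, so the next rule applies.
Among Szabo and Marino, by world ranking (lower first): Szabo (39) before Marino (119).
Reyes and Fontaine both have ranking points 6780 pts, so the next rule applies.
Among Reyes and Fontaine, by world ranking (lower first): Reyes (56) before Fontaine (156).
Full order: Obi, Okafor, Sorensen, Dimitriou, Nakamura, Szabo, Marino, Reyes, Fontaine.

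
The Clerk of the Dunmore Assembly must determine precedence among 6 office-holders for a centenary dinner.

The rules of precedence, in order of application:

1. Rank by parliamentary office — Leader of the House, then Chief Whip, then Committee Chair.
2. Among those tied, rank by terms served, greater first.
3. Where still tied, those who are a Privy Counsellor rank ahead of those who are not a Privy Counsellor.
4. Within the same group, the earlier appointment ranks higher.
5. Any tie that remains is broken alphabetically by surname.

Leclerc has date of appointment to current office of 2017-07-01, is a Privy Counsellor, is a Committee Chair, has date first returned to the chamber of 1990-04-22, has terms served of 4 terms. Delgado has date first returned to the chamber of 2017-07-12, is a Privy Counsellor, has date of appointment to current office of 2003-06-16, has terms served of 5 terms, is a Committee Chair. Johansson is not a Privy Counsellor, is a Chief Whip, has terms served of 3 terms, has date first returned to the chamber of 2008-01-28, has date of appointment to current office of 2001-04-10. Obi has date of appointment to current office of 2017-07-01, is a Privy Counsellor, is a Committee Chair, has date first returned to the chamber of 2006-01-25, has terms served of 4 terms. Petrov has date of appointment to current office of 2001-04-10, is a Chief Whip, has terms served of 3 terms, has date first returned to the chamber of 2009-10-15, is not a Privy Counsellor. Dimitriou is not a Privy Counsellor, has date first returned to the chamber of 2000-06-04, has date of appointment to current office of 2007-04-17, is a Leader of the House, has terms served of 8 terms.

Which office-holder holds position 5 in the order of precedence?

Leclerc

By parliamentary office: Dimitriou (Leader of the House); then Johansson and Petrov (Chief Whip); then Delgado, Leclerc and Obi (Committee Chair).
Johansson and Petrov both have terms served 3 terms, so the next rule applies.
Johansson and Petrov are each not a Privy Counsellor, so the next rule applies.
Johansson and Petrov both have date of appointment to current office 2001-04-10, so the next rule applies.
Among Johansson and Petrov, alphabetically by surname: Johansson before Petrov.
Among Delgado, Leclerc and Obi, by terms served (higher first): Delgado (5 terms) before Leclerc and Obi (4 terms).
Leclerc and Obi are each a Privy Counsellor, so the next rule applies.
Leclerc and Obi both have date of appointment to current office 2017-07-01, so the next rule applies.
Among Leclerc and Obi, alphabetically by surname: Leclerc before Obi.
Order: Dimitriou, Johansson, Petrov, Delgado, Leclerc, Obi.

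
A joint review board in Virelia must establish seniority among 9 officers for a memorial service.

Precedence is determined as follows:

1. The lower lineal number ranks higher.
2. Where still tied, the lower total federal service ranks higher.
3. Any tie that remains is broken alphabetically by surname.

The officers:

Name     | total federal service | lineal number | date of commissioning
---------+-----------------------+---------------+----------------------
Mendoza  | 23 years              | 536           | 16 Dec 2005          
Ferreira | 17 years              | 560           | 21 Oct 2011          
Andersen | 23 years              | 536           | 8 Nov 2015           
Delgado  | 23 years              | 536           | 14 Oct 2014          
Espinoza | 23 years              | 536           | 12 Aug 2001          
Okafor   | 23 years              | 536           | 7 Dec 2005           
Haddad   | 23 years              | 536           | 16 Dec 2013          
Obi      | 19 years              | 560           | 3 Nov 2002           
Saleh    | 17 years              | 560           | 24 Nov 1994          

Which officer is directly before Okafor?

By lineal number (lower first): Andersen, Delgado, Espinoza, Haddad, Mendoza and Okafor (each 536); then Ferreira, Saleh and Obi (each 560).
Andersen, Delgado, Espinoza, Haddad, Mendoza and Okafor all have total federal service 23 years, so the next rule applies.
Among Andersen, Delgado, Espinoza, Haddad, Mendoza and Okafor, alphabetically by surname: Andersen before Delgado before Espinoza before Haddad before Mendoza before Okafor.
Among Ferreira, Saleh and Obi, by total federal service (lower first): Ferreira and Saleh (17 years) before Obi (19 years).
Among Ferreira and Saleh, alphabetically by surname: Ferreira before Saleh.
Order: Andersen, Delgado, Espinoza, Haddad, Mendoza, Okafor, Ferreira, Saleh, Obi.

Mendoza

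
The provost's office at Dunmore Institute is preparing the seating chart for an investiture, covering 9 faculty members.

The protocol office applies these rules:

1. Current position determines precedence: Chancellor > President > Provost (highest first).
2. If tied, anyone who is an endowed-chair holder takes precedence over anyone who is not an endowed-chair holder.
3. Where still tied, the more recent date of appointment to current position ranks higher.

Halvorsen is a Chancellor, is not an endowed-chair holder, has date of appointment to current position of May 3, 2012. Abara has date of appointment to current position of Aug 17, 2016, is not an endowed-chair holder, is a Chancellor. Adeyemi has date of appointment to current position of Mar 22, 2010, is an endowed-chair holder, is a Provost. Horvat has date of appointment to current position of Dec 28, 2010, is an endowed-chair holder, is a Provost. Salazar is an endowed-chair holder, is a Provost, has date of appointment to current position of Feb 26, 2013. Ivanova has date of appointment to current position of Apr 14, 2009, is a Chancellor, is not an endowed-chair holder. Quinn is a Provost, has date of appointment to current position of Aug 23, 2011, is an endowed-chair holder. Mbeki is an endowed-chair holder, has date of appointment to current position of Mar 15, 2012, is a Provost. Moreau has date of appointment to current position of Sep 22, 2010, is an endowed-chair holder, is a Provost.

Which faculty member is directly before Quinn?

Mbeki

By current position: Abara, Halvorsen and Ivanova (Chancellor); then Salazar, Mbeki, Quinn, Horvat, Moreau and Adeyemi (Provost).
Abara, Halvorsen and Ivanova are each not an endowed-chair holder, so the next rule applies.
Among Abara, Halvorsen and Ivanova, by date of appointment to current position (later first): Abara (Aug 17, 2016) before Halvorsen (May 3, 2012) before Ivanova (Apr 14, 2009).
Salazar, Mbeki, Quinn, Horvat, Moreau and Adeyemi are each an endowed-chair holder, so the next rule applies.
Among Salazar, Mbeki, Quinn, Horvat, Moreau and Adeyemi, by date of appointment to current position (later first): Salazar (Feb 26, 2013) before Mbeki (Mar 15, 2012) before Quinn (Aug 23, 2011) before Horvat (Dec 28, 2010) before Moreau (Sep 22, 2010) before Adeyemi (Mar 22, 2010).
Order: Abara, Halvorsen, Ivanova, Salazar, Mbeki, Quinn, Horvat, Moreau, Adeyemi.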